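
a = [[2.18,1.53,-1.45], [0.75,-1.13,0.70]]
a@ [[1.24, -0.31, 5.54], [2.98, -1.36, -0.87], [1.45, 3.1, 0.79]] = [[5.16,  -7.25,  9.6],[-1.42,  3.47,  5.69]]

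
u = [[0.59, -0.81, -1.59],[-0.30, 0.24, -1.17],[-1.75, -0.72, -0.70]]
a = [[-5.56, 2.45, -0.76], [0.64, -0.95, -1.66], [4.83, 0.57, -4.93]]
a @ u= [[-2.69, 5.64, 6.51], [3.57, 0.45, 1.26], [11.31, -0.23, -4.90]]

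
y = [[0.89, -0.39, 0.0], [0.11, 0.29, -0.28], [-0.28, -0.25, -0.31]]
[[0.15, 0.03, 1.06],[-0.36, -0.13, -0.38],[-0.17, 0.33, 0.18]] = y @ [[-0.01, -0.25, 0.56],[-0.4, -0.66, -1.44],[0.87, -0.3, 0.08]]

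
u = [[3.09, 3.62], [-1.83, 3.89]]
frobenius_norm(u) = 6.41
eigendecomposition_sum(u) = [[(1.55+1.55j),1.81-2.48j], [-0.92+1.26j,(1.95+1j)]] + [[1.55-1.55j,1.81+2.48j], [(-0.92-1.26j),1.94-1.00j]]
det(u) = 18.64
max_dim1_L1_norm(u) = 6.71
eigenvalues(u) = [(3.49+2.54j), (3.49-2.54j)]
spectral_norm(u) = 5.41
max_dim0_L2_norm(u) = 5.31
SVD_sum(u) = [[1.03, 4.13], [0.80, 3.23]] + [[2.06, -0.51],[-2.63, 0.66]]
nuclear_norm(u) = 8.86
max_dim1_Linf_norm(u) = 3.89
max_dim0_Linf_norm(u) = 3.89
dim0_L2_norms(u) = [3.59, 5.31]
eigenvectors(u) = [[(0.81+0j), 0.81-0.00j], [(0.09+0.57j), (0.09-0.57j)]]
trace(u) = 6.98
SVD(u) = [[0.79,0.62], [0.62,-0.79]] @ diag([5.408154075559848, 3.447516424182112]) @ [[0.24,0.97],  [0.97,-0.24]]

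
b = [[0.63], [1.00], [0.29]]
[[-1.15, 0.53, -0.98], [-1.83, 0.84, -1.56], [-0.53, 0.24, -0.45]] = b @ [[-1.83, 0.84, -1.56]]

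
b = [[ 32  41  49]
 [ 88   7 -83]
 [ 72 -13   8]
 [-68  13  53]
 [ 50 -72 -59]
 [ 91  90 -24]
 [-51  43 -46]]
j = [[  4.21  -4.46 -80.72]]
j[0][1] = -4.46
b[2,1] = -13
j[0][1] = -4.46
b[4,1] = -72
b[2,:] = [72, -13, 8]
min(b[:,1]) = -72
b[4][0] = 50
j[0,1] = -4.46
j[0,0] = 4.21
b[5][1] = 90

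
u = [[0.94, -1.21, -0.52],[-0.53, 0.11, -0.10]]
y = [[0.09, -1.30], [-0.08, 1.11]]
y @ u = [[0.77, -0.25, 0.08], [-0.66, 0.22, -0.07]]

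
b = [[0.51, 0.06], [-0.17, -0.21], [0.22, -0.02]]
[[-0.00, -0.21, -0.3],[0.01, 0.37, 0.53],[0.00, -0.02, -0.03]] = b @ [[-0.0, -0.23, -0.33], [-0.03, -1.59, -2.27]]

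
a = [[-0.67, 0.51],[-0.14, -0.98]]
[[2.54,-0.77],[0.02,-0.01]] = a @ [[-3.43, 1.05],[0.47, -0.14]]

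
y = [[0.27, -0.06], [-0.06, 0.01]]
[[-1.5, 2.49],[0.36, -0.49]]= y @ [[-7.38, 5.14], [-8.24, -18.43]]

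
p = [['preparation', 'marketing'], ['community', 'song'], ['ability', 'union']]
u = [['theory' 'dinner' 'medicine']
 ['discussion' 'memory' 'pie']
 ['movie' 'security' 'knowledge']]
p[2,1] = 'union'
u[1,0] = 'discussion'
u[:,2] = ['medicine', 'pie', 'knowledge']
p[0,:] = ['preparation', 'marketing']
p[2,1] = 'union'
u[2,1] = 'security'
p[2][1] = 'union'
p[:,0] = ['preparation', 'community', 'ability']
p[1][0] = 'community'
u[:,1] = ['dinner', 'memory', 'security']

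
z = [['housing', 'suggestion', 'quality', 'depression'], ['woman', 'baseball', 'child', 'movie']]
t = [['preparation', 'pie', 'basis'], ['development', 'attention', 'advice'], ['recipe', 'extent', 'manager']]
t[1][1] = 'attention'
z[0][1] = 'suggestion'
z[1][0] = 'woman'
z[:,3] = ['depression', 'movie']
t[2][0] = 'recipe'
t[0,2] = 'basis'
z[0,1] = 'suggestion'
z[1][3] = 'movie'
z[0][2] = 'quality'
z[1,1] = 'baseball'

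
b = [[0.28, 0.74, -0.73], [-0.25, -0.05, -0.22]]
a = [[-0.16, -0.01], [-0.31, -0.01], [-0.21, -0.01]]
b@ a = [[-0.12, -0.00], [0.1, 0.01]]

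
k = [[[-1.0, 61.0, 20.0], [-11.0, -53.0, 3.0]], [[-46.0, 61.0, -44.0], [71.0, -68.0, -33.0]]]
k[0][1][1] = -53.0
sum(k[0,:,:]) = 19.0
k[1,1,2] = -33.0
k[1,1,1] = -68.0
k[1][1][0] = 71.0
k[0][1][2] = 3.0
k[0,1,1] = -53.0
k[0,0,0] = -1.0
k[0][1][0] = -11.0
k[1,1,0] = 71.0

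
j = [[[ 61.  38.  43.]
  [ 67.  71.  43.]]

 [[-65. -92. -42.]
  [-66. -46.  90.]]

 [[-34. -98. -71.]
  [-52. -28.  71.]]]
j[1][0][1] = -92.0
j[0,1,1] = 71.0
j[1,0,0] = -65.0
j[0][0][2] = 43.0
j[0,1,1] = 71.0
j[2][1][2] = 71.0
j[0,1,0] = 67.0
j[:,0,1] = [38.0, -92.0, -98.0]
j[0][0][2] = 43.0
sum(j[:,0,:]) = -260.0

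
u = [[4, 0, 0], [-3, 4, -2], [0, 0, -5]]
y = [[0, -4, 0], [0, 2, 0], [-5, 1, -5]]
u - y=[[4, 4, 0], [-3, 2, -2], [5, -1, 0]]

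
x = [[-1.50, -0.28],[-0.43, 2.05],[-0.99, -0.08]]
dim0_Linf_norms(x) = [1.5, 2.05]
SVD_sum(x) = [[-0.09, 0.25], [-0.73, 1.94], [-0.1, 0.26]] + [[-1.41,-0.53], [0.3,0.11], [-0.89,-0.34]]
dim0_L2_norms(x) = [1.85, 2.07]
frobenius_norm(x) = 2.78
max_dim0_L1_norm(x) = 2.92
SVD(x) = [[-0.13, 0.83], [-0.98, -0.18], [-0.13, 0.53]] @ diag([2.105025618692099, 1.8086368194443976]) @ [[0.35, -0.94], [-0.94, -0.35]]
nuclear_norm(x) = 3.91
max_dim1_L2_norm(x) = 2.09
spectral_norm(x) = 2.11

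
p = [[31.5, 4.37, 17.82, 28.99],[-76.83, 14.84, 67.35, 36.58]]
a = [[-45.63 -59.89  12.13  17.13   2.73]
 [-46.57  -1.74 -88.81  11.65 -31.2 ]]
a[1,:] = [-46.57, -1.74, -88.81, 11.65, -31.2]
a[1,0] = -46.57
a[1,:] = [-46.57, -1.74, -88.81, 11.65, -31.2]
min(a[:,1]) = -59.89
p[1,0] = -76.83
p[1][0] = -76.83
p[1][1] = 14.84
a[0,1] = -59.89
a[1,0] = -46.57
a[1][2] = -88.81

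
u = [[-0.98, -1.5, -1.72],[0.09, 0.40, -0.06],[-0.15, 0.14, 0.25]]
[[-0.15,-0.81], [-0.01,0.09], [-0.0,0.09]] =u @[[0.09,0.04], [-0.04,0.26], [0.07,0.22]]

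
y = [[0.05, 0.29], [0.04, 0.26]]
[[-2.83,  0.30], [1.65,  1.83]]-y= [[-2.88,0.01], [1.61,1.57]]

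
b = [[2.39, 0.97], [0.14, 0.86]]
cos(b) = [[-0.71, -0.86], [-0.12, 0.64]]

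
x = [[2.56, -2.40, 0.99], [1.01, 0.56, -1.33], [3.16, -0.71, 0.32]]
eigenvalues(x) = [(3.7+0j), (-0.13+1.31j), (-0.13-1.31j)]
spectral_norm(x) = 4.72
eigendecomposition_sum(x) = [[(2.18+0j), -1.99+0.00j, 1.42-0.00j], [-0.18-0.00j, 0.16-0.00j, (-0.12+0j)], [(2.08+0j), (-1.89+0j), 1.35-0.00j]] + [[0.19+0.29j, -0.21+0.34j, (-0.22-0.28j)], [(0.59+0.09j), (0.2+0.65j), -0.61-0.04j], [0.54-0.32j, (0.59+0.4j), -0.52+0.37j]] + [[0.19-0.29j, -0.21-0.34j, -0.22+0.28j],[0.59-0.09j, (0.2-0.65j), (-0.61+0.04j)],[0.54+0.32j, (0.59-0.4j), (-0.52-0.37j)]]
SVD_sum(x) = [[3.04, -1.65, 0.63], [0.32, -0.17, 0.07], [2.7, -1.47, 0.56]] + [[-0.41, -0.53, 0.60], [0.77, 0.99, -1.12], [0.37, 0.48, -0.54]] + [[-0.07, -0.22, -0.24], [-0.08, -0.25, -0.28], [0.09, 0.28, 0.30]]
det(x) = 6.44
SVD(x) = [[-0.75, 0.43, -0.51], [-0.08, -0.81, -0.58], [-0.66, -0.39, 0.64]] @ diag([4.718274804327159, 2.0717060589368135, 0.6590272196320968]) @ [[-0.86, 0.47, -0.18], [-0.46, -0.59, 0.67], [0.21, 0.66, 0.72]]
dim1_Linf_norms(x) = [2.56, 1.33, 3.16]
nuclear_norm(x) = 7.45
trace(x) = 3.44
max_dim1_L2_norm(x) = 3.65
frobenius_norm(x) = 5.20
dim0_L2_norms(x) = [4.19, 2.56, 1.69]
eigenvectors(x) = [[0.72+0.00j, -0.02-0.37j, -0.02+0.37j], [-0.06+0.00j, -0.50-0.41j, -0.50+0.41j], [(0.69+0j), -0.67+0.00j, (-0.67-0j)]]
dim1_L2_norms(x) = [3.65, 1.76, 3.25]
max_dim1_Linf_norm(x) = 3.16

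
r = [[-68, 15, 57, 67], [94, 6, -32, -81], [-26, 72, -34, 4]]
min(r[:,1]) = 6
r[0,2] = 57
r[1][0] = 94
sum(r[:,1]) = 93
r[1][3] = -81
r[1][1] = 6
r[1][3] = -81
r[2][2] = -34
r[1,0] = 94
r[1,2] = -32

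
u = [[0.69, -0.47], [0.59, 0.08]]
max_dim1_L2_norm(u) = 0.83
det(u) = 0.33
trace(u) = 0.77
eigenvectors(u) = [[(0.39+0.54j), 0.39-0.54j], [0.75+0.00j, 0.75-0.00j]]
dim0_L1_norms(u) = [1.28, 0.55]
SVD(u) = [[-0.84,-0.54], [-0.54,0.84]] @ diag([0.9659219522775533, 0.3442307105827714]) @ [[-0.93, 0.37],[0.37, 0.93]]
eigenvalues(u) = [(0.38+0.43j), (0.38-0.43j)]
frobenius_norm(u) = 1.03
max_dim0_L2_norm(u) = 0.91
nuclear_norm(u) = 1.31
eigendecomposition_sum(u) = [[(0.34+0.08j), (-0.24+0.21j)], [0.30-0.26j, (0.04+0.35j)]] + [[(0.34-0.08j), (-0.24-0.21j)], [(0.3+0.26j), 0.04-0.35j]]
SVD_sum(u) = [[0.76, -0.30],  [0.48, -0.19]] + [[-0.07, -0.17], [0.11, 0.27]]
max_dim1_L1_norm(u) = 1.16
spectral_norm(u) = 0.97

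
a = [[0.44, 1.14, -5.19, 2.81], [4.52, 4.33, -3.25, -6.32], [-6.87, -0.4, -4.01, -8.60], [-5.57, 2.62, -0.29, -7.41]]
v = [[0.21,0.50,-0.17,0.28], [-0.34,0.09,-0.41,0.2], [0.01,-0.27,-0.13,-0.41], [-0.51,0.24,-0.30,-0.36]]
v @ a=[[1.96, 3.21, -2.11, -3.18], [1.96, 0.69, 3.06, 0.52], [1.96, -2.18, 1.47, 5.89], [4.93, -0.37, 3.17, 2.30]]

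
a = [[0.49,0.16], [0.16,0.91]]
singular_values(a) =[0.96, 0.44]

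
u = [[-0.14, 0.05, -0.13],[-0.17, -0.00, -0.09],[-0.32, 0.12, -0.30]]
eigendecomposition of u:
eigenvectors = [[0.37, 0.34, -0.15], [0.36, -0.69, -0.95], [0.85, -0.64, -0.26]]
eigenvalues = [-0.39, 0.0, -0.05]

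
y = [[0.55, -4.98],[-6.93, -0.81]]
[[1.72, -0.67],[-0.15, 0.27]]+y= [[2.27, -5.65], [-7.08, -0.54]]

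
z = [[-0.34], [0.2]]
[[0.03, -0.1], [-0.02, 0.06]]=z@[[-0.09, 0.28]]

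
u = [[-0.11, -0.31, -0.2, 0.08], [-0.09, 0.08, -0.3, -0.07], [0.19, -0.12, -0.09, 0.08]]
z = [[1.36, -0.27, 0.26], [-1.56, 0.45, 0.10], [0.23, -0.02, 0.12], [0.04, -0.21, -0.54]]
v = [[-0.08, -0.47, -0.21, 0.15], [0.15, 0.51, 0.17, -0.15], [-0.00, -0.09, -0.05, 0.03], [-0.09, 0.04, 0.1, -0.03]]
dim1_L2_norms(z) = [1.41, 1.63, 0.26, 0.58]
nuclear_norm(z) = 2.80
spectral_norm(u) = 0.43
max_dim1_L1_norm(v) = 0.98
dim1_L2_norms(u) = [0.39, 0.33, 0.25]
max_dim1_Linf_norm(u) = 0.31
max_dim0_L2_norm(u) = 0.37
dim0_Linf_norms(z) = [1.56, 0.45, 0.54]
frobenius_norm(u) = 0.57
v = z @ u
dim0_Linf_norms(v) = [0.15, 0.51, 0.21, 0.15]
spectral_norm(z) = 2.15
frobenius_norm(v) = 0.81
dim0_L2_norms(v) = [0.19, 0.7, 0.29, 0.22]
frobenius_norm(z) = 2.25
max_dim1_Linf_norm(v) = 0.51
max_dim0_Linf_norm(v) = 0.51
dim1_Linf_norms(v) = [0.47, 0.51, 0.09, 0.1]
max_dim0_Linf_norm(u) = 0.31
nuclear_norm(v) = 0.95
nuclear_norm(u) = 0.95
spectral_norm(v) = 0.80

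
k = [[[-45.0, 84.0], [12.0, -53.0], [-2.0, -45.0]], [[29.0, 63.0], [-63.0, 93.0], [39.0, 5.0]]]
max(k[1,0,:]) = 63.0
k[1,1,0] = -63.0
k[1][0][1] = 63.0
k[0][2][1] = -45.0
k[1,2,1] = 5.0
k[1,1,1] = 93.0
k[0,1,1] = -53.0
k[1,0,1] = 63.0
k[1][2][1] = 5.0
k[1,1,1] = 93.0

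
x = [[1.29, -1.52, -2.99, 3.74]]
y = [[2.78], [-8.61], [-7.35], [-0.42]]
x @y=[[37.08]]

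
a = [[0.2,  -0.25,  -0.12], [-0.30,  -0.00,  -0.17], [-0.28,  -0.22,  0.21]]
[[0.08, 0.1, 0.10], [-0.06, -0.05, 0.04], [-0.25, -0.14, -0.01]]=a@[[0.43,0.31,0.03], [0.21,-0.01,-0.25], [-0.40,-0.28,-0.27]]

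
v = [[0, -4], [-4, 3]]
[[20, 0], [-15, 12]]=v @ [[0, -3], [-5, 0]]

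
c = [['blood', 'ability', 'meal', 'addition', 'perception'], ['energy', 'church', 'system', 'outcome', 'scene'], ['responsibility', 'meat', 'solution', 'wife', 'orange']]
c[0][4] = 'perception'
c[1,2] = 'system'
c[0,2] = 'meal'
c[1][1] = 'church'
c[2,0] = 'responsibility'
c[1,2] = 'system'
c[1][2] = 'system'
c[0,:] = ['blood', 'ability', 'meal', 'addition', 'perception']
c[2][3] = 'wife'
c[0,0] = 'blood'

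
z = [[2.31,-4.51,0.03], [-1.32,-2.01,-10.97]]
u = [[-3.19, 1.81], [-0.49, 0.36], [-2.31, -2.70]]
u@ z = [[-9.76, 10.75, -19.95], [-1.61, 1.49, -3.96], [-1.77, 15.85, 29.55]]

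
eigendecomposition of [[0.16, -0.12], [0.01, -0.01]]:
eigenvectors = [[1.00,  0.59], [0.06,  0.8]]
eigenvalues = [0.15, -0.0]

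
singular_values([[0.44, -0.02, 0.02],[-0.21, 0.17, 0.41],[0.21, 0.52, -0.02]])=[0.6, 0.55, 0.3]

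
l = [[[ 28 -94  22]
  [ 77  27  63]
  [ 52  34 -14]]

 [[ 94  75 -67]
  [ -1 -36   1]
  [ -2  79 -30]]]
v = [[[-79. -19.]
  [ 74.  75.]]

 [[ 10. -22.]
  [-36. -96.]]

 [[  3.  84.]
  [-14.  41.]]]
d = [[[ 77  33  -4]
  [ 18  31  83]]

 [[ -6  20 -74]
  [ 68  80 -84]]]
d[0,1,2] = 83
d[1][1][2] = -84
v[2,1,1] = 41.0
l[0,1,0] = 77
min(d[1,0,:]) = -74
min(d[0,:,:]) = -4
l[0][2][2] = -14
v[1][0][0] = 10.0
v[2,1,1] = 41.0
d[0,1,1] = 31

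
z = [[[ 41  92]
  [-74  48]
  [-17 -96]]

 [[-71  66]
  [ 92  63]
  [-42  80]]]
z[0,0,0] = 41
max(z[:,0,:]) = 92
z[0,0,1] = 92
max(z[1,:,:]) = 92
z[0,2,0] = -17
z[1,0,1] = 66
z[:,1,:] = [[-74, 48], [92, 63]]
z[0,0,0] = 41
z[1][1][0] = 92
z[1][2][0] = -42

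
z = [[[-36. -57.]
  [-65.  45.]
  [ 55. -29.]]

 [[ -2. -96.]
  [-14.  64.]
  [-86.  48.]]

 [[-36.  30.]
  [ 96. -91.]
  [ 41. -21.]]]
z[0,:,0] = [-36.0, -65.0, 55.0]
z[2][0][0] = -36.0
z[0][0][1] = -57.0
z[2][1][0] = 96.0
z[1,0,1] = -96.0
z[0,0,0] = -36.0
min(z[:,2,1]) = -29.0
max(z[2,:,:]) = 96.0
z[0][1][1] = 45.0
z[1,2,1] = 48.0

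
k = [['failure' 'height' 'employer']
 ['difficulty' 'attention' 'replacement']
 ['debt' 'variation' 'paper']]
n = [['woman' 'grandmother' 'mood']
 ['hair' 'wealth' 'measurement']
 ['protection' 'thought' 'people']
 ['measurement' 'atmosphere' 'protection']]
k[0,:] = ['failure', 'height', 'employer']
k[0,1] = 'height'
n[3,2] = 'protection'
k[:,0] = ['failure', 'difficulty', 'debt']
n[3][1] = 'atmosphere'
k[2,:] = ['debt', 'variation', 'paper']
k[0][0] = 'failure'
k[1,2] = 'replacement'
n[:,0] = ['woman', 'hair', 'protection', 'measurement']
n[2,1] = 'thought'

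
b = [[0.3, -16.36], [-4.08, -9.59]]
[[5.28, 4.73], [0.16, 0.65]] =b@[[0.69, 0.50], [-0.31, -0.28]]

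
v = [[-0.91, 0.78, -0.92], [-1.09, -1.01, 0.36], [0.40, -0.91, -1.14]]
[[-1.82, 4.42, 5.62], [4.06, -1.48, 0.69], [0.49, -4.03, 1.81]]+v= [[-2.73, 5.20, 4.70],[2.97, -2.49, 1.05],[0.89, -4.94, 0.67]]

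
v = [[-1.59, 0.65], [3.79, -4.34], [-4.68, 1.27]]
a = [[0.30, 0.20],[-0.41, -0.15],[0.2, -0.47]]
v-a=[[-1.89, 0.45], [4.20, -4.19], [-4.88, 1.74]]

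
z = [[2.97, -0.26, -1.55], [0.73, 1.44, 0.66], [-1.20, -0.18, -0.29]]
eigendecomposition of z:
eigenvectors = [[0.92, 0.34, 0.03], [0.24, -0.38, 0.99], [-0.31, 0.86, -0.13]]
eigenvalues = [3.42, -0.68, 1.38]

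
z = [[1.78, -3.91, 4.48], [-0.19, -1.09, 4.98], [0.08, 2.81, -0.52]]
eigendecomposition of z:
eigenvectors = [[-0.66, -1.0, -0.21], [-0.62, -0.01, 0.76], [0.42, -0.04, 0.61]]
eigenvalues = [-4.72, 1.94, 2.96]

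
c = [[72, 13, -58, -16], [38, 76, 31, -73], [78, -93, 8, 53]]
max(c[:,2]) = 31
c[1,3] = -73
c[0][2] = -58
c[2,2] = 8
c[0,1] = 13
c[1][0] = 38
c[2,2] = 8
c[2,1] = -93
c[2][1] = -93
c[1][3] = -73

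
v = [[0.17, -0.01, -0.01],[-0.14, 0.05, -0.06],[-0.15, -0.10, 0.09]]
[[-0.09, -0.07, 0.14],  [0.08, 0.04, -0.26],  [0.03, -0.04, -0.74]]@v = [[-0.03, -0.02, 0.02], [0.05, 0.03, -0.03], [0.12, 0.07, -0.06]]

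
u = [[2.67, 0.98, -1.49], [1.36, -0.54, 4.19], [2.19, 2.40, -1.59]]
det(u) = -20.07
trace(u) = 0.54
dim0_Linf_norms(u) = [2.67, 2.4, 4.19]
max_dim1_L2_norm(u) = 4.44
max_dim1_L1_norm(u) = 6.18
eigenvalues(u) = [2.52, 2.0, -3.98]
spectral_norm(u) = 5.20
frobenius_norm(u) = 6.56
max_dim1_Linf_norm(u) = 4.19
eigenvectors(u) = [[-0.14, -0.06, 0.24], [-0.82, 0.85, -0.79], [-0.55, 0.53, 0.57]]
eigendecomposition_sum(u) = [[1.88, 0.34, -0.34], [11.02, 1.98, -1.98], [7.44, 1.33, -1.34]] + [[0.6, 0.04, -0.21], [-9.06, -0.55, 3.11], [-5.69, -0.35, 1.95]] + [[0.19, 0.61, -0.95],[-0.61, -1.96, 3.06],[0.44, 1.41, -2.21]]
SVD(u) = [[-0.5, -0.45, -0.74], [0.62, -0.78, 0.05], [-0.6, -0.44, 0.67]] @ diag([5.196556280382389, 3.885704973574372, 0.9939817318028273]) @ [[-0.35, -0.44, 0.83], [-0.83, -0.27, -0.49], [-0.44, 0.86, 0.27]]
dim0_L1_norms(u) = [6.22, 3.92, 7.27]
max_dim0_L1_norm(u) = 7.27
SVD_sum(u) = [[0.9, 1.13, -2.15], [-1.12, -1.42, 2.69], [1.08, 1.37, -2.6]] + [[1.45, 0.48, 0.86], [2.51, 0.83, 1.48], [1.4, 0.46, 0.83]] + [[0.33,-0.63,-0.2], [-0.02,0.05,0.01], [-0.29,0.57,0.18]]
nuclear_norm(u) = 10.08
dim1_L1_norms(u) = [5.14, 6.09, 6.18]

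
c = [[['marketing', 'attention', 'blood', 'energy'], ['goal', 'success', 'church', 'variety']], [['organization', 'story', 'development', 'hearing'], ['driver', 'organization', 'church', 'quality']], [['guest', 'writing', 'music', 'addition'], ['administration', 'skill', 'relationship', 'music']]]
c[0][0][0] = 'marketing'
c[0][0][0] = 'marketing'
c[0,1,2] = 'church'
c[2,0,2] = 'music'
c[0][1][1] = 'success'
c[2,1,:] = ['administration', 'skill', 'relationship', 'music']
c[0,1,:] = ['goal', 'success', 'church', 'variety']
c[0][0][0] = 'marketing'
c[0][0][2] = 'blood'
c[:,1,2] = ['church', 'church', 'relationship']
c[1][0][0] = 'organization'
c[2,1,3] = 'music'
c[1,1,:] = ['driver', 'organization', 'church', 'quality']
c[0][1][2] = 'church'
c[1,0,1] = 'story'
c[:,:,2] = [['blood', 'church'], ['development', 'church'], ['music', 'relationship']]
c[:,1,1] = ['success', 'organization', 'skill']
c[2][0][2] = 'music'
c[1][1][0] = 'driver'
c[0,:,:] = [['marketing', 'attention', 'blood', 'energy'], ['goal', 'success', 'church', 'variety']]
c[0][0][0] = 'marketing'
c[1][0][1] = 'story'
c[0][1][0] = 'goal'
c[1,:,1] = ['story', 'organization']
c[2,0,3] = 'addition'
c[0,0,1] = 'attention'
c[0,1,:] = ['goal', 'success', 'church', 'variety']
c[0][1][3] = 'variety'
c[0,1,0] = 'goal'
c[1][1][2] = 'church'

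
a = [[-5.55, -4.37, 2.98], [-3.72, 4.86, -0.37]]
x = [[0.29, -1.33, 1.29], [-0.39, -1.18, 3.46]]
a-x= [[-5.84, -3.04, 1.69], [-3.33, 6.04, -3.83]]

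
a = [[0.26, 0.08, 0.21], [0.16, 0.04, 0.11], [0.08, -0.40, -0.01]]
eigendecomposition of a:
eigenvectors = [[0.69+0.00j,(0.69-0j),-0.56+0.00j], [(0.43-0.04j),(0.43+0.04j),-0.03+0.00j], [-0.46+0.34j,-0.46-0.34j,0.83+0.00j]]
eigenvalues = [(0.17+0.1j), (0.17-0.1j), (-0.05+0j)]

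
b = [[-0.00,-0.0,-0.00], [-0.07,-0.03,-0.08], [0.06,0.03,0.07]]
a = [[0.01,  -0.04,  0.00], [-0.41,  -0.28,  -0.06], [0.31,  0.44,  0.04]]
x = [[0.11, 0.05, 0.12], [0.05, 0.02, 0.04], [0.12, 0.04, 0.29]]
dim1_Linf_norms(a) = [0.04, 0.41, 0.44]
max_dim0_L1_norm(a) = 0.76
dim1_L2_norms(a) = [0.04, 0.5, 0.54]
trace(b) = 0.04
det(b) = 0.00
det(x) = -0.00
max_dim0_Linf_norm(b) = 0.08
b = a @ x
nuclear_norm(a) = 0.86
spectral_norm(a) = 0.72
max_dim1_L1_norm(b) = 0.18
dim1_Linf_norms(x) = [0.12, 0.05, 0.29]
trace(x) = 0.42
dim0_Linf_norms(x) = [0.12, 0.05, 0.29]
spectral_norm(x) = 0.36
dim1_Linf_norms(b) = [0.0, 0.08, 0.07]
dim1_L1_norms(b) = [0.0, 0.18, 0.16]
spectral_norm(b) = 0.15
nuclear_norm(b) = 0.15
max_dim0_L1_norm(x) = 0.45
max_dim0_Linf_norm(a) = 0.44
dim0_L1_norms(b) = [0.13, 0.06, 0.15]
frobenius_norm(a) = 0.74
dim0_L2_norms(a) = [0.51, 0.52, 0.07]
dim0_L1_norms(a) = [0.73, 0.76, 0.1]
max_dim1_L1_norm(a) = 0.79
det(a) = 0.00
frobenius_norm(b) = 0.15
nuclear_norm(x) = 0.43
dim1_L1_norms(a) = [0.05, 0.75, 0.79]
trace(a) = -0.23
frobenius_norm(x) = 0.37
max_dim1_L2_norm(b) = 0.11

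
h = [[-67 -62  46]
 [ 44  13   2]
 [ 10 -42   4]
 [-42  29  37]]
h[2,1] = -42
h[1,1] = 13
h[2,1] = -42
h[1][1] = 13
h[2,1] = -42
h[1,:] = [44, 13, 2]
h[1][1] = 13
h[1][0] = 44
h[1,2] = 2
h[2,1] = -42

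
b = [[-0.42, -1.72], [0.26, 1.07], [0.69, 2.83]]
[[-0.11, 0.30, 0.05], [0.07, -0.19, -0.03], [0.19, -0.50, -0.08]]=b@[[-0.26, 0.63, 0.09], [0.13, -0.33, -0.05]]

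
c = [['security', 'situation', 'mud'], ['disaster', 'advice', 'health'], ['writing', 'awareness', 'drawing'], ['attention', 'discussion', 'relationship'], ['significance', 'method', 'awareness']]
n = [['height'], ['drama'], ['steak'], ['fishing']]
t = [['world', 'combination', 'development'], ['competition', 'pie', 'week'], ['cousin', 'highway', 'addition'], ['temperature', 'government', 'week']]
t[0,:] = ['world', 'combination', 'development']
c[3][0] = 'attention'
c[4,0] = 'significance'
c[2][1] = 'awareness'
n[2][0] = 'steak'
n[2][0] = 'steak'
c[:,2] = ['mud', 'health', 'drawing', 'relationship', 'awareness']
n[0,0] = 'height'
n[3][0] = 'fishing'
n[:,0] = ['height', 'drama', 'steak', 'fishing']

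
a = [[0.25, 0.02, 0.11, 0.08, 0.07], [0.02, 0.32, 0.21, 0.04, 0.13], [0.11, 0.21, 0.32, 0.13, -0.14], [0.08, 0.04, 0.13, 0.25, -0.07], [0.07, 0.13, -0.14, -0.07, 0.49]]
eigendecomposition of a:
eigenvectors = [[-0.34, 0.50, 0.72, -0.21, 0.26], [-0.56, -0.06, -0.52, -0.33, 0.55], [0.66, 0.24, -0.12, -0.68, 0.16], [-0.04, -0.81, 0.42, -0.40, 0.03], [0.38, -0.15, 0.14, 0.47, 0.77]]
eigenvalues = [-0.0, 0.15, 0.28, 0.63, 0.57]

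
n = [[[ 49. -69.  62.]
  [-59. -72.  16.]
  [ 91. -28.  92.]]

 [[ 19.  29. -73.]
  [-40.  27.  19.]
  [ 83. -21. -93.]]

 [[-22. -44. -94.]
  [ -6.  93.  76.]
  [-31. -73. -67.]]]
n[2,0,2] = -94.0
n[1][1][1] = 27.0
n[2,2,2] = -67.0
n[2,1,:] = [-6.0, 93.0, 76.0]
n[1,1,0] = -40.0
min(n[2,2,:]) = -73.0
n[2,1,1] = 93.0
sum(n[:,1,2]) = 111.0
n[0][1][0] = -59.0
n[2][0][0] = -22.0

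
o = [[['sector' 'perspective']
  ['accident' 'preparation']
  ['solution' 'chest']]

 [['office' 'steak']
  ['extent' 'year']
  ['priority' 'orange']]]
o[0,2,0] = 'solution'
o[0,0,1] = 'perspective'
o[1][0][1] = 'steak'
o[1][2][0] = 'priority'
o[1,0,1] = 'steak'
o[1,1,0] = 'extent'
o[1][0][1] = 'steak'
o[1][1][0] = 'extent'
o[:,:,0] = [['sector', 'accident', 'solution'], ['office', 'extent', 'priority']]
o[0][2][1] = 'chest'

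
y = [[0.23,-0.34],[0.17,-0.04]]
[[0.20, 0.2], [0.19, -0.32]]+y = [[0.43,-0.14], [0.36,-0.36]]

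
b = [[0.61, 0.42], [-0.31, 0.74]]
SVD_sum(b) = [[0.05, 0.48], [0.07, 0.70]] + [[0.56, -0.06], [-0.38, 0.04]]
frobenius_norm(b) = 1.09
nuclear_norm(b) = 1.53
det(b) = 0.58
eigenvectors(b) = [[0.76+0.00j,0.76-0.00j], [(0.12+0.64j),0.12-0.64j]]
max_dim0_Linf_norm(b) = 0.74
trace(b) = 1.35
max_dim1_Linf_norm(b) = 0.74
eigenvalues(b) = [(0.68+0.35j), (0.68-0.35j)]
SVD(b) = [[0.56, 0.83],[0.83, -0.56]] @ diag([0.8525125552452238, 0.68221869158596]) @ [[0.10, 0.99],[0.99, -0.1]]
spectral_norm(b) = 0.85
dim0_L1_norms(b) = [0.92, 1.16]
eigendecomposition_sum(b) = [[(0.3+0.24j), 0.21-0.40j], [-0.16+0.29j, 0.37+0.12j]] + [[(0.3-0.24j), (0.21+0.4j)], [(-0.16-0.29j), 0.37-0.12j]]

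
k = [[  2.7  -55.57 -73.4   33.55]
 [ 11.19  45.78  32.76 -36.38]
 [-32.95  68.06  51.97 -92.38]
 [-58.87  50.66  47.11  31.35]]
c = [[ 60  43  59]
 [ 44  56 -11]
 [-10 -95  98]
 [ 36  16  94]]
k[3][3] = 31.35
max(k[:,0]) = 11.19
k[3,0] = -58.87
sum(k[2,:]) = -5.299999999999997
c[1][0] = 44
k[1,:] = [11.19, 45.78, 32.76, -36.38]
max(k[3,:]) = 50.66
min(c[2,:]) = -95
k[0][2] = -73.4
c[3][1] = 16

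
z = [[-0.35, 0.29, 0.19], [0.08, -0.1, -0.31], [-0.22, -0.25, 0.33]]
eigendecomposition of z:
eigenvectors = [[0.03+0.00j, (-0.92+0j), -0.92-0.00j], [(-0.48+0j), 0.01-0.22j, 0.01+0.22j], [(0.88+0j), -0.30-0.14j, -0.30+0.14j]]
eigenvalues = [(0.46+0j), (-0.29+0.1j), (-0.29-0.1j)]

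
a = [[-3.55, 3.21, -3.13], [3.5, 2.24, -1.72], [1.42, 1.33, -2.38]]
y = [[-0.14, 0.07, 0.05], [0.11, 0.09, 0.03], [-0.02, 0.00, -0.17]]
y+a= [[-3.69, 3.28, -3.08], [3.61, 2.33, -1.69], [1.4, 1.33, -2.55]]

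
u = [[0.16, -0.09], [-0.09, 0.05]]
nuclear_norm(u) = 0.21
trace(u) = 0.21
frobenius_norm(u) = 0.21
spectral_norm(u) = 0.21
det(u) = -0.00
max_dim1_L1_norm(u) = 0.25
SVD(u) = [[-0.87, 0.49],[0.49, 0.87]] @ diag([0.2104751155486449, 0.00047511554864492986]) @ [[-0.87, 0.49],[-0.49, -0.87]]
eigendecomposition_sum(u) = [[0.16, -0.09], [-0.09, 0.05]] + [[-0.0, -0.0], [-0.00, -0.00]]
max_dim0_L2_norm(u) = 0.18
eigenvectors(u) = [[0.87, 0.49], [-0.49, 0.87]]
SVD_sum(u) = [[0.16,  -0.09], [-0.09,  0.05]] + [[-0.00, -0.0], [-0.00, -0.00]]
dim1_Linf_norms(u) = [0.16, 0.09]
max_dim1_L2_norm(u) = 0.18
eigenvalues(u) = [0.21, -0.0]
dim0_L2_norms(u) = [0.18, 0.1]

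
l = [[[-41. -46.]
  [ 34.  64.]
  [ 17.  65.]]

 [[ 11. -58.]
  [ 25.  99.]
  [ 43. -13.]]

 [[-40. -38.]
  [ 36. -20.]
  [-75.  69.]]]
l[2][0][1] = -38.0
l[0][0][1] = -46.0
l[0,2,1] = 65.0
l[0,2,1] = 65.0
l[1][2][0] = 43.0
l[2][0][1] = -38.0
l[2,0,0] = -40.0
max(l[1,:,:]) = 99.0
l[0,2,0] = 17.0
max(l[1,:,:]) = 99.0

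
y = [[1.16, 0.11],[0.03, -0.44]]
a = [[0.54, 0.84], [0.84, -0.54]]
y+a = [[1.70, 0.95], [0.87, -0.98]]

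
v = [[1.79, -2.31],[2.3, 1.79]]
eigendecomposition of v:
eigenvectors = [[(0.71+0j), (0.71-0j)],[-0.71j, 0.00+0.71j]]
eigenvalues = [(1.79+2.3j), (1.79-2.3j)]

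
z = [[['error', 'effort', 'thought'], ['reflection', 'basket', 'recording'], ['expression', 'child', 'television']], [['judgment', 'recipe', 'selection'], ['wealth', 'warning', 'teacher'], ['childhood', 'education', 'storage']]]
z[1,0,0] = 'judgment'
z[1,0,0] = 'judgment'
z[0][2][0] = 'expression'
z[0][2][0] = 'expression'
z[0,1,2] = 'recording'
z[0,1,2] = 'recording'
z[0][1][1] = 'basket'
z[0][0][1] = 'effort'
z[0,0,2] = 'thought'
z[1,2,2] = 'storage'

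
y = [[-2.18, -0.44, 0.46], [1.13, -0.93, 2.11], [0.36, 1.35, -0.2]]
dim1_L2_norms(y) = [2.27, 2.57, 1.41]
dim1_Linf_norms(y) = [2.18, 2.11, 1.35]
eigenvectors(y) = [[-0.00+0.00j, (-0.71+0j), -0.71-0.00j], [(-0.71+0j), (0.08+0.59j), 0.08-0.59j], [-0.70+0.00j, (0.17-0.34j), (0.17+0.34j)]]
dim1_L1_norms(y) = [3.08, 4.17, 1.91]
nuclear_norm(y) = 6.03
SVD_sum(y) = [[-0.75, 0.33, -0.70],  [1.69, -0.74, 1.6],  [-0.20, 0.09, -0.19]] + [[-1.36, -1.06, 0.95], [-0.51, -0.4, 0.35], [0.74, 0.58, -0.52]] + [[-0.08, 0.29, 0.22], [-0.06, 0.21, 0.16], [-0.18, 0.68, 0.51]]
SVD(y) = [[-0.40,-0.83,0.38],[0.91,-0.31,0.27],[-0.11,0.46,0.88]] @ diag([2.687400125290558, 2.3569495651687244, 0.9829899866424128]) @ [[0.69, -0.3, 0.65], [0.69, 0.54, -0.48], [-0.21, 0.79, 0.58]]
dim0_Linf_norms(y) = [2.18, 1.35, 2.11]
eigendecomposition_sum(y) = [[0.00+0.00j,0.00+0.00j,0.00+0.00j],[0.23+0.00j,0.43+0.00j,(0.74+0j)],[0.22+0.00j,0.43+0.00j,0.73+0.00j]] + [[(-1.09+0.4j), -0.22-0.86j, (0.23+0.86j)],[(0.45+0.85j), (-0.68+0.28j), 0.68-0.29j],[(0.07-0.61j), (0.46+0.1j), (-0.47-0.09j)]] + [[-1.09-0.40j, -0.22+0.86j, (0.23-0.86j)], [0.45-0.85j, (-0.68-0.28j), 0.68+0.29j], [0.07+0.61j, 0.46-0.10j, (-0.47+0.09j)]]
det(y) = 6.23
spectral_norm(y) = 2.69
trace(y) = -3.31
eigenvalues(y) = [(1.16+0j), (-2.24+0.58j), (-2.24-0.58j)]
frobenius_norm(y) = 3.71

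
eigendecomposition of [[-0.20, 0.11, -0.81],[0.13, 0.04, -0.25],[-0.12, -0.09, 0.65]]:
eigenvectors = [[-0.62, -0.95, -0.01], [-0.34, 0.29, 0.99], [0.71, -0.09, 0.14]]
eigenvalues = [0.8, -0.31, 0.0]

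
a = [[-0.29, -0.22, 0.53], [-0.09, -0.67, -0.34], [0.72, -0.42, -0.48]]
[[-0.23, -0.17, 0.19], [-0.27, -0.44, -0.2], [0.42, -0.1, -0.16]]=a @ [[0.79, 0.25, 0.1],[0.25, 0.59, 0.06],[0.10, 0.06, 0.44]]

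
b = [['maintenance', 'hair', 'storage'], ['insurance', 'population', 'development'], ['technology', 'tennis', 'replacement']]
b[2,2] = 'replacement'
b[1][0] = 'insurance'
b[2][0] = 'technology'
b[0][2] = 'storage'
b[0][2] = 'storage'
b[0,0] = 'maintenance'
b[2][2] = 'replacement'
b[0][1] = 'hair'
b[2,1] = 'tennis'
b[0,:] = ['maintenance', 'hair', 'storage']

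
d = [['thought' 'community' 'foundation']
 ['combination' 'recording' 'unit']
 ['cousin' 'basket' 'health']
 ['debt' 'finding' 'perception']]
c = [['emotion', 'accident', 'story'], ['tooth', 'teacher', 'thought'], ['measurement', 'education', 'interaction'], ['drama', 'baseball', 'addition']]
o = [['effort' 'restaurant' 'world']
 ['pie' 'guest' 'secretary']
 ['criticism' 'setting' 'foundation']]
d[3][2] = 'perception'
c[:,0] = ['emotion', 'tooth', 'measurement', 'drama']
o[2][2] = 'foundation'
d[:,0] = ['thought', 'combination', 'cousin', 'debt']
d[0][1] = 'community'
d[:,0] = ['thought', 'combination', 'cousin', 'debt']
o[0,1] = 'restaurant'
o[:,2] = ['world', 'secretary', 'foundation']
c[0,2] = 'story'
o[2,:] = ['criticism', 'setting', 'foundation']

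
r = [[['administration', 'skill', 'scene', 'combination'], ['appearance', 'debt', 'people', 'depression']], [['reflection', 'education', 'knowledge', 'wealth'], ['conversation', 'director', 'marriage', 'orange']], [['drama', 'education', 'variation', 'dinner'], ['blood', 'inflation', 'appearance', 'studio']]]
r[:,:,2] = [['scene', 'people'], ['knowledge', 'marriage'], ['variation', 'appearance']]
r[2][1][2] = 'appearance'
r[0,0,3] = 'combination'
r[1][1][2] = 'marriage'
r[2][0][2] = 'variation'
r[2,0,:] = ['drama', 'education', 'variation', 'dinner']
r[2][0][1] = 'education'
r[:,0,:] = [['administration', 'skill', 'scene', 'combination'], ['reflection', 'education', 'knowledge', 'wealth'], ['drama', 'education', 'variation', 'dinner']]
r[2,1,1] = 'inflation'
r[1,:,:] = [['reflection', 'education', 'knowledge', 'wealth'], ['conversation', 'director', 'marriage', 'orange']]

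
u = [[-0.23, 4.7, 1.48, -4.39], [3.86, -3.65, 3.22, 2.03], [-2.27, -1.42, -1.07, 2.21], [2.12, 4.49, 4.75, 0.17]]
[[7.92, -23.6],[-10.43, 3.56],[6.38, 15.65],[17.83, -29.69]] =u @ [[-3.67, -3.36], [2.66, -4.62], [2.80, -0.4], [2.18, 0.47]]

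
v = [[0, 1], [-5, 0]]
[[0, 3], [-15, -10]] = v @ [[3, 2], [0, 3]]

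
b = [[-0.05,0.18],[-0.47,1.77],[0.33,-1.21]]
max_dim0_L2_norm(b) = 2.15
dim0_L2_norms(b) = [0.58, 2.15]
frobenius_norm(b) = 2.23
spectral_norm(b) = 2.23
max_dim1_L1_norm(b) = 2.24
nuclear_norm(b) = 2.23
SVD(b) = [[-0.08, 0.24], [-0.82, -0.57], [0.56, -0.79]] @ diag([2.2274759015509544, 0.007148986624725119]) @ [[0.26, -0.97], [-0.97, -0.26]]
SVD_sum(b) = [[-0.05,0.18], [-0.47,1.77], [0.32,-1.21]] + [[-0.0, -0.0], [0.0, 0.0], [0.01, 0.00]]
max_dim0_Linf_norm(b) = 1.77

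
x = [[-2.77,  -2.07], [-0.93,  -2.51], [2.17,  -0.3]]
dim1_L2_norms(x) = [3.46, 2.68, 2.19]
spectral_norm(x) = 4.41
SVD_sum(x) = [[-2.64, -2.22], [-1.78, -1.50], [1.12, 0.94]] + [[-0.13,0.15], [0.85,-1.01], [1.05,-1.24]]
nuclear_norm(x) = 6.52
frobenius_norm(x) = 4.89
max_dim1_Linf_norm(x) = 2.77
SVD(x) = [[-0.78, 0.09], [-0.53, -0.63], [0.33, -0.77]] @ diag([4.41459882208996, 2.105473162973573]) @ [[0.77, 0.64], [-0.64, 0.77]]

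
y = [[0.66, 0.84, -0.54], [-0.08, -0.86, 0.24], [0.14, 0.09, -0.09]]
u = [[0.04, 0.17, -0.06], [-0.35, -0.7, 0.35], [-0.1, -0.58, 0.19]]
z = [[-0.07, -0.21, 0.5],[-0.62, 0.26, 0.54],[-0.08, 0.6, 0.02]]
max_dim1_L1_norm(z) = 1.42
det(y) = -0.00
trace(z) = 0.21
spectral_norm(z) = 0.95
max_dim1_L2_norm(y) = 1.2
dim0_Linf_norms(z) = [0.62, 0.6, 0.54]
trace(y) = -0.29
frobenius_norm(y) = 1.51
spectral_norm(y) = 1.45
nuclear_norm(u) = 1.21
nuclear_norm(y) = 1.86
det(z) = -0.15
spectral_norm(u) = 1.06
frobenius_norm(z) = 1.19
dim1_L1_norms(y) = [2.04, 1.18, 0.32]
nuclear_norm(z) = 1.85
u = z @ y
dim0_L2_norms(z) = [0.63, 0.69, 0.74]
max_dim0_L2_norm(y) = 1.21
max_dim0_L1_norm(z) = 1.07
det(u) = 0.00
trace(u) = -0.47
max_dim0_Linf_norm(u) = 0.7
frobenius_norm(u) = 1.07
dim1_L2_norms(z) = [0.55, 0.86, 0.61]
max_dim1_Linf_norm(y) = 0.86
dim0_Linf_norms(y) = [0.66, 0.86, 0.54]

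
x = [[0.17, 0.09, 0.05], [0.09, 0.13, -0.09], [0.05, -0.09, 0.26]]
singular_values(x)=[0.31, 0.24, 0.02]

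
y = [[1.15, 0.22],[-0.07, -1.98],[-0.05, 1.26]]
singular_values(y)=[2.36, 1.14]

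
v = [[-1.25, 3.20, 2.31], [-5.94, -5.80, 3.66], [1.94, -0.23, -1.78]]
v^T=[[-1.25, -5.94, 1.94], [3.2, -5.80, -0.23], [2.31, 3.66, -1.78]]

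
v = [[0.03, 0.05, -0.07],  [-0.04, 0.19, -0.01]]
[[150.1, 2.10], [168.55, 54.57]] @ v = [[4.42, 7.90, -10.53], [2.87, 18.8, -12.34]]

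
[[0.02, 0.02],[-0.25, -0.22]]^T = [[0.02, -0.25], [0.02, -0.22]]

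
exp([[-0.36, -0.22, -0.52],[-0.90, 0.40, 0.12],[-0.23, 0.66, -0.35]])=[[0.88, -0.41, -0.41], [-1.02, 1.72, 0.36], [-0.46, 0.77, 0.83]]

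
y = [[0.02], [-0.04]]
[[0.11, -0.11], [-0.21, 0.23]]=y @ [[5.26, -5.67]]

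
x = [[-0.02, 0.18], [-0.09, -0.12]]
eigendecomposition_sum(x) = [[(-0.01+0.07j), 0.09+0.05j], [-0.04-0.03j, -0.06+0.04j]] + [[(-0.01-0.07j),0.09-0.05j], [-0.04+0.03j,(-0.06-0.04j)]]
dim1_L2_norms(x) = [0.18, 0.15]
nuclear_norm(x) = 0.30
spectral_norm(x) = 0.22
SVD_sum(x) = [[0.03, 0.17], [-0.02, -0.13]] + [[-0.05, 0.01], [-0.07, 0.01]]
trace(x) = -0.14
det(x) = 0.02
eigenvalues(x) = [(-0.07+0.12j), (-0.07-0.12j)]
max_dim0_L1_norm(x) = 0.3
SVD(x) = [[-0.79, 0.61], [0.61, 0.79]] @ diag([0.21933718349282402, 0.08480094302208695]) @ [[-0.18, -0.98], [-0.98, 0.18]]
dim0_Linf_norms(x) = [0.09, 0.18]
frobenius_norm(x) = 0.24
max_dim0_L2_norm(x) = 0.22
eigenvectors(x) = [[(0.82+0j),0.82-0.00j], [-0.23+0.53j,-0.23-0.53j]]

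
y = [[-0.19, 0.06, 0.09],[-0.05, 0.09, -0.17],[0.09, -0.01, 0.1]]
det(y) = -0.00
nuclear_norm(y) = 0.51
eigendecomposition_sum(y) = [[(-0.19-0j), (0.04-0j), 0.08-0.00j], [-0.00-0.00j, 0.00-0.00j, -0j], [0.06+0.00j, (-0.01+0j), -0.02+0.00j]] + [[0.01j, 0.01+0.00j, 0.01+0.05j], [-0.02+0.09j, (0.04+0.05j), -0.09+0.31j], [(0.02-0.01j), -0.01j, 0.06-0.03j]] + [[-0.01j, (0.01-0j), (0.01-0.05j)],[(-0.02-0.09j), (0.04-0.05j), (-0.09-0.31j)],[(0.02+0.01j), 0.01j, 0.06+0.03j]]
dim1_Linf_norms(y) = [0.19, 0.17, 0.1]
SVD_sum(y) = [[-0.09,0.05,-0.06], [-0.12,0.07,-0.08], [0.09,-0.05,0.06]] + [[-0.10,0.00,0.15], [0.06,-0.0,-0.09], [-0.02,0.00,0.03]] + [[0.0, 0.01, 0.0], [0.01, 0.02, 0.01], [0.02, 0.04, 0.01]]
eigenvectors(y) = [[(0.96+0j), -0.15+0.06j, -0.15-0.06j],[0j, -0.97+0.00j, -0.97-0.00j],[-0.27+0.00j, 0.14+0.15j, (0.14-0.15j)]]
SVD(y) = [[-0.51, 0.85, 0.17], [-0.69, -0.51, 0.51], [0.52, 0.15, 0.84]] @ diag([0.23705862233524072, 0.21572770925906437, 0.052581033028595764]) @ [[0.75, -0.41, 0.52], [-0.56, 0.01, 0.83], [0.35, 0.91, 0.22]]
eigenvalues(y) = [(-0.22+0j), (0.11+0.03j), (0.11-0.03j)]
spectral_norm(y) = 0.24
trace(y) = 0.00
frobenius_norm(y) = 0.32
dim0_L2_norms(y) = [0.22, 0.11, 0.22]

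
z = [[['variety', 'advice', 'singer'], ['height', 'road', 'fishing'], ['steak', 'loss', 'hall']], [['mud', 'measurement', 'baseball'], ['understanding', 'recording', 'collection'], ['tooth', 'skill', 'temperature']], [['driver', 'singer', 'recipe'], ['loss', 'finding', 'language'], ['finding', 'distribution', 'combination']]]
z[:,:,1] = [['advice', 'road', 'loss'], ['measurement', 'recording', 'skill'], ['singer', 'finding', 'distribution']]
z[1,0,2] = 'baseball'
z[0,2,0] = 'steak'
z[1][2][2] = 'temperature'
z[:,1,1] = ['road', 'recording', 'finding']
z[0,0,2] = 'singer'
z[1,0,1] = 'measurement'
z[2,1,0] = 'loss'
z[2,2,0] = 'finding'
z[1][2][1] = 'skill'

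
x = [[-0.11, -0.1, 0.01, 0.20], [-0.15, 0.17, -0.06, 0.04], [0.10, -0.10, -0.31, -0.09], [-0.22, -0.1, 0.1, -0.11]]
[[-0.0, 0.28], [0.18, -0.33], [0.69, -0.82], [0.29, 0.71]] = x @[[-1.44,-1.01], [-0.7,-1.75], [-2.15,2.92], [-1.04,-0.17]]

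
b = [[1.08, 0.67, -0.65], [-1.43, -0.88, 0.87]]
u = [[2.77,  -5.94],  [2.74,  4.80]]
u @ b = [[11.49,7.08,-6.97], [-3.9,-2.39,2.39]]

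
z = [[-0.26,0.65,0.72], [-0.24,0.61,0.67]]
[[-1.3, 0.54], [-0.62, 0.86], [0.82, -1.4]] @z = [[0.21, -0.52, -0.57],[-0.05, 0.12, 0.13],[0.12, -0.32, -0.35]]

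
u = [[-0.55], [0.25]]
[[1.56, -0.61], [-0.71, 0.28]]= u @[[-2.83, 1.1]]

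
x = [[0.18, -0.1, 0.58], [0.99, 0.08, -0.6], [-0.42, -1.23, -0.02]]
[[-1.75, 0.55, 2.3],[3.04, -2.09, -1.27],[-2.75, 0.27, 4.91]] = x@ [[1.08, -1.29, 0.85], [1.92, 0.2, -4.33], [-3.03, 1.38, 2.95]]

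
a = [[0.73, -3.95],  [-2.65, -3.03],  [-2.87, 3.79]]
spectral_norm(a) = 6.36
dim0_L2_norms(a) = [3.97, 6.26]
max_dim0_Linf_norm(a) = 3.95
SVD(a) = [[-0.63, -0.05], [-0.37, -0.86], [0.68, -0.51]] @ diag([6.362242812265411, 3.8028497732328495]) @ [[-0.23, 0.97], [0.97, 0.23]]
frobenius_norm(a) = 7.41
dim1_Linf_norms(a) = [3.95, 3.03, 3.79]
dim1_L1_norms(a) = [4.68, 5.68, 6.66]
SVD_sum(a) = [[0.91, -3.91],[0.53, -2.29],[-0.98, 4.23]] + [[-0.18,-0.04], [-3.18,-0.74], [-1.89,-0.44]]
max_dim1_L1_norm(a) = 6.66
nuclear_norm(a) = 10.17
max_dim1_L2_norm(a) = 4.75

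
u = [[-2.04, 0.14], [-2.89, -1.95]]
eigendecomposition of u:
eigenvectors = [[(-0.02+0.21j), -0.02-0.21j], [(-0.98+0j), (-0.98-0j)]]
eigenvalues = [(-2+0.63j), (-2-0.63j)]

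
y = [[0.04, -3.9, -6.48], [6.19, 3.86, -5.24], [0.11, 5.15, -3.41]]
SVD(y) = [[-0.32, 0.93, 0.20], [-0.83, -0.18, -0.53], [-0.46, -0.33, 0.82]] @ diag([10.45474557577712, 7.268722468747608, 3.728534379363064]) @ [[-0.5, -0.41, 0.76], [-0.15, -0.83, -0.54], [-0.85, 0.38, -0.35]]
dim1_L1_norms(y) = [10.42, 15.29, 8.67]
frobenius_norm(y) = 13.27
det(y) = -283.34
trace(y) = 0.49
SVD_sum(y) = [[1.67, 1.38, -2.58],[4.31, 3.56, -6.62],[2.37, 1.96, -3.65]] + [[-1.01, -5.57, -3.65], [0.19, 1.06, 0.69], [0.36, 2.01, 1.32]] + [[-0.63,0.28,-0.26], [1.69,-0.76,0.69], [-2.63,1.18,-1.07]]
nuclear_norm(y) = 21.45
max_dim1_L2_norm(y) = 8.98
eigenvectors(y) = [[-0.05-0.60j, (-0.05+0.6j), 0.76+0.00j], [(-0.7+0j), -0.70-0.00j, (-0.16+0j)], [-0.24+0.29j, -0.24-0.29j, (0.63+0j)]]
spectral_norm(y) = 10.45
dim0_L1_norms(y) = [6.34, 12.91, 15.13]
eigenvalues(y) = [(2.53+7.45j), (2.53-7.45j), (-4.58+0j)]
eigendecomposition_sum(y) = [[(0.82+2.43j), (-2.57+2j), (-1.62-2.39j)], [(2.93-0.69j), (2.06+3.21j), -2.96+1.63j], [(0.72-1.46j), 2.05+0.25j, (-0.34+1.8j)]] + [[0.82-2.43j, (-2.57-2j), -1.62+2.39j], [(2.93+0.69j), (2.06-3.21j), -2.96-1.63j], [0.72+1.46j, (2.05-0.25j), (-0.34-1.8j)]] + [[(-1.59+0j),(1.24+0j),(-3.24-0j)],  [(0.34-0j),(-0.26-0j),0.69+0.00j],  [-1.34+0.00j,1.05+0.00j,(-2.72-0j)]]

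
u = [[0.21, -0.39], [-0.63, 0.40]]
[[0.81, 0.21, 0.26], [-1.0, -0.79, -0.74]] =u @[[0.42, 1.39, 1.14], [-1.85, 0.22, -0.05]]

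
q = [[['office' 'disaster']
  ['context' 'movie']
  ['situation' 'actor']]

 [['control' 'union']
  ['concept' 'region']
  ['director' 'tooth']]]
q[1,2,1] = 'tooth'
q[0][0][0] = 'office'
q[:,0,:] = [['office', 'disaster'], ['control', 'union']]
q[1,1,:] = ['concept', 'region']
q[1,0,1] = 'union'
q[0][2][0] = 'situation'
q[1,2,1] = 'tooth'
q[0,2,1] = 'actor'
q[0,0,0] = 'office'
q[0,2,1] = 'actor'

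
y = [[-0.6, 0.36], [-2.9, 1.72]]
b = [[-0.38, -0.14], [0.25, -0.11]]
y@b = [[0.32, 0.04], [1.53, 0.22]]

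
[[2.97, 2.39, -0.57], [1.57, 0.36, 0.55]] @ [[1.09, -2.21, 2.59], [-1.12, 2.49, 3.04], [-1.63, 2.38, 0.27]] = [[1.49, -1.97, 14.80],[0.41, -1.26, 5.31]]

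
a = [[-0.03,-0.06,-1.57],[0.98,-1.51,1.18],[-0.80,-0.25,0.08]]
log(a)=[[0.54, -0.91, 0.48], [4.51, -0.65, 5.94], [0.64, -0.73, 0.96]]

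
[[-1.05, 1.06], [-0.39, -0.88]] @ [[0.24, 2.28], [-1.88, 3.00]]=[[-2.24,  0.79], [1.56,  -3.53]]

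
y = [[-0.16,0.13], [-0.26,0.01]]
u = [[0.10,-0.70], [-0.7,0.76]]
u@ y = [[0.17, 0.01], [-0.09, -0.08]]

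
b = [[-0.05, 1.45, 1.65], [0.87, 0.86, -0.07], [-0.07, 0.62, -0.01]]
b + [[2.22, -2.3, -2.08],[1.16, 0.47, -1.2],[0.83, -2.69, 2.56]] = [[2.17, -0.85, -0.43], [2.03, 1.33, -1.27], [0.76, -2.07, 2.55]]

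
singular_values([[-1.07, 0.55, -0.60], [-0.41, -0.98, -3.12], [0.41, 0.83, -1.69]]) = [3.64, 1.34, 1.16]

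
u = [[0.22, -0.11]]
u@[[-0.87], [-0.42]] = [[-0.15]]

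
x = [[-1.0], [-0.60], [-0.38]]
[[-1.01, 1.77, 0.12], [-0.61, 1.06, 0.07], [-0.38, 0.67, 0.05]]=x@[[1.01,-1.77,-0.12]]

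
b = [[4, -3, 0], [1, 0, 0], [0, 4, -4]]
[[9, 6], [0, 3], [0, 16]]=b@[[0, 3], [-3, 2], [-3, -2]]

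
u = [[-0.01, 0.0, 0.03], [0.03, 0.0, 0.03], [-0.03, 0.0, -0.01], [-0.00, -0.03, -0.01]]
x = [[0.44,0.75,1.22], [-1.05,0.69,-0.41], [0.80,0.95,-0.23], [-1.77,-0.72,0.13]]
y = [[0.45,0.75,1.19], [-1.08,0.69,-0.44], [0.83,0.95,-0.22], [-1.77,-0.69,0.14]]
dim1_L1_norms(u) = [0.04, 0.06, 0.04, 0.04]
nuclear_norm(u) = 0.12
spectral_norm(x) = 2.44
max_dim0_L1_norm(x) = 4.06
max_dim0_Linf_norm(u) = 0.03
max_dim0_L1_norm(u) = 0.08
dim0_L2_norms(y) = [2.28, 1.55, 1.3]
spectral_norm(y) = 2.45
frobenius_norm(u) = 0.07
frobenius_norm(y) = 3.05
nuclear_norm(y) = 5.01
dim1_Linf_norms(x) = [1.22, 1.05, 0.95, 1.77]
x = y + u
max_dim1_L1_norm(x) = 2.62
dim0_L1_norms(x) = [4.06, 3.11, 1.99]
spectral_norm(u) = 0.05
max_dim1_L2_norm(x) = 1.92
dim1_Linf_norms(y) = [1.19, 1.08, 0.95, 1.77]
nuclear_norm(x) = 5.01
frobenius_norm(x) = 3.04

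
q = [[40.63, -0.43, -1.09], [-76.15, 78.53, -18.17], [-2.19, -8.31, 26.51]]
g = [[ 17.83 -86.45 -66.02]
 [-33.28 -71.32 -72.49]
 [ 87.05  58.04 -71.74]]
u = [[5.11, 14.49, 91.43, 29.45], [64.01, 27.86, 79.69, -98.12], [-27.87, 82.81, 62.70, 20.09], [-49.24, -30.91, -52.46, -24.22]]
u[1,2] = 79.69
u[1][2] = 79.69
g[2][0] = 87.05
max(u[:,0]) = 64.01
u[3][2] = -52.46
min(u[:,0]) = -49.24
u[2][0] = -27.87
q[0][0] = 40.63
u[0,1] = 14.49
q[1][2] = -18.17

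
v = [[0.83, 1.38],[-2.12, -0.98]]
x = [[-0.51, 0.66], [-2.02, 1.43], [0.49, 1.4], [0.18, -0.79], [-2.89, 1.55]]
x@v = [[-1.82, -1.35],[-4.71, -4.19],[-2.56, -0.70],[1.82, 1.02],[-5.68, -5.51]]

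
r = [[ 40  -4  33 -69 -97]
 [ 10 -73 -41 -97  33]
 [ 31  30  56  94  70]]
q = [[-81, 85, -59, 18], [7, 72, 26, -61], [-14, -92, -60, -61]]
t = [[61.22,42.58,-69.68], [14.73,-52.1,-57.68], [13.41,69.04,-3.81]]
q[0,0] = -81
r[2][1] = 30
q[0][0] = -81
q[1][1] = 72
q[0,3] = 18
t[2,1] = 69.04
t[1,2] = -57.68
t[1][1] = -52.1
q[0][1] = 85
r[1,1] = -73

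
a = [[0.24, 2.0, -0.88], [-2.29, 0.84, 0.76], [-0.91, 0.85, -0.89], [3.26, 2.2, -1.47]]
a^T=[[0.24, -2.29, -0.91, 3.26], [2.00, 0.84, 0.85, 2.20], [-0.88, 0.76, -0.89, -1.47]]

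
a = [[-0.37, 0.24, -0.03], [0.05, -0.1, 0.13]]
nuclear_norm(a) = 0.59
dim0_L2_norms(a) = [0.37, 0.26, 0.13]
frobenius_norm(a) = 0.47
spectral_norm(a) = 0.46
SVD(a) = [[-0.97, 0.25], [0.25, 0.97]] @ diag([0.4555098476003311, 0.13157043261737467]) @ [[0.81, -0.57, 0.14], [-0.34, -0.28, 0.9]]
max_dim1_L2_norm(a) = 0.44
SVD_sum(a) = [[-0.36, 0.25, -0.06], [0.09, -0.06, 0.02]] + [[-0.01,-0.01,0.03], [-0.04,-0.04,0.11]]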